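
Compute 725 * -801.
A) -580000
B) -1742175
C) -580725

725 * -801 = -580725
C) -580725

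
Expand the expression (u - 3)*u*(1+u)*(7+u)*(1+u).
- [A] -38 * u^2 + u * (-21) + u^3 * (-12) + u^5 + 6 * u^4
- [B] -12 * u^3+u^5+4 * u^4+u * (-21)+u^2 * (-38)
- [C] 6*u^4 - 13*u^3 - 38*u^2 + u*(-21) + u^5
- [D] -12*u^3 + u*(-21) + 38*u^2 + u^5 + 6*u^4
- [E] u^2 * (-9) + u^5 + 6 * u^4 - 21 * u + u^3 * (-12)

Expanding (u - 3)*u*(1+u)*(7+u)*(1+u):
= -38 * u^2 + u * (-21) + u^3 * (-12) + u^5 + 6 * u^4
A) -38 * u^2 + u * (-21) + u^3 * (-12) + u^5 + 6 * u^4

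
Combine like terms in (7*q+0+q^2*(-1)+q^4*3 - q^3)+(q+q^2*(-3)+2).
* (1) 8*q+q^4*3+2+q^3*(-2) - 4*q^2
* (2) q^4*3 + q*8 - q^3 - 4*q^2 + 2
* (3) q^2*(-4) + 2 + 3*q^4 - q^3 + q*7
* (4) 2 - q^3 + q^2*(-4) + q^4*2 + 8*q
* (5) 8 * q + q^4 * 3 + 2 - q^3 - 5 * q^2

Adding the polynomials and combining like terms:
(7*q + 0 + q^2*(-1) + q^4*3 - q^3) + (q + q^2*(-3) + 2)
= q^4*3 + q*8 - q^3 - 4*q^2 + 2
2) q^4*3 + q*8 - q^3 - 4*q^2 + 2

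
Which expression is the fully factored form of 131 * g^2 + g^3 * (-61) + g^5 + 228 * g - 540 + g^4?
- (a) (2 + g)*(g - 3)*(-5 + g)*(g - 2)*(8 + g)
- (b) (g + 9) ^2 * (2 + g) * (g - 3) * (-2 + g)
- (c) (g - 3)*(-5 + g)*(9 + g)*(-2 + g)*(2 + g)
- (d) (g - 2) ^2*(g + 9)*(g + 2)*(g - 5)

We need to factor 131 * g^2 + g^3 * (-61) + g^5 + 228 * g - 540 + g^4.
The factored form is (g - 3)*(-5 + g)*(9 + g)*(-2 + g)*(2 + g).
c) (g - 3)*(-5 + g)*(9 + g)*(-2 + g)*(2 + g)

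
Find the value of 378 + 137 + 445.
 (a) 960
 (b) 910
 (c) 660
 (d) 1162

First: 378 + 137 = 515
Then: 515 + 445 = 960
a) 960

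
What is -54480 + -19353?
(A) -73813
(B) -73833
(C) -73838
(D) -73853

-54480 + -19353 = -73833
B) -73833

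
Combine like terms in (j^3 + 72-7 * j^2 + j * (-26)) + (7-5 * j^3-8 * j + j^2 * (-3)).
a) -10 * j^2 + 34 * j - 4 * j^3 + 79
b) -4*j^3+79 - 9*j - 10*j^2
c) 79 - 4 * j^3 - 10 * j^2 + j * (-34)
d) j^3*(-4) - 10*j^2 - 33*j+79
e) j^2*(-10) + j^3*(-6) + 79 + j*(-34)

Adding the polynomials and combining like terms:
(j^3 + 72 - 7*j^2 + j*(-26)) + (7 - 5*j^3 - 8*j + j^2*(-3))
= 79 - 4 * j^3 - 10 * j^2 + j * (-34)
c) 79 - 4 * j^3 - 10 * j^2 + j * (-34)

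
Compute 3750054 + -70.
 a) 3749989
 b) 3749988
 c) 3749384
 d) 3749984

3750054 + -70 = 3749984
d) 3749984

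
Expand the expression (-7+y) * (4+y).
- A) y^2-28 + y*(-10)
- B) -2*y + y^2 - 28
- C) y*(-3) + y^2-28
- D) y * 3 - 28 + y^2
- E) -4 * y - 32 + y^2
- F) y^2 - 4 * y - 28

Expanding (-7+y) * (4+y):
= y*(-3) + y^2-28
C) y*(-3) + y^2-28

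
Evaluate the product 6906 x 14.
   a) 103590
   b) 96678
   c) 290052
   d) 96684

6906 * 14 = 96684
d) 96684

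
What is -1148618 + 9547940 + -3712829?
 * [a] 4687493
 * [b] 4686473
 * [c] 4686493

First: -1148618 + 9547940 = 8399322
Then: 8399322 + -3712829 = 4686493
c) 4686493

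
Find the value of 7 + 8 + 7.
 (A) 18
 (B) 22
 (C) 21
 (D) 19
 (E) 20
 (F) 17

First: 7 + 8 = 15
Then: 15 + 7 = 22
B) 22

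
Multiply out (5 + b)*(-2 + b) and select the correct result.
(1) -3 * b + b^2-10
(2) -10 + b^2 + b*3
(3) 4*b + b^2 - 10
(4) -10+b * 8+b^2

Expanding (5 + b)*(-2 + b):
= -10 + b^2 + b*3
2) -10 + b^2 + b*3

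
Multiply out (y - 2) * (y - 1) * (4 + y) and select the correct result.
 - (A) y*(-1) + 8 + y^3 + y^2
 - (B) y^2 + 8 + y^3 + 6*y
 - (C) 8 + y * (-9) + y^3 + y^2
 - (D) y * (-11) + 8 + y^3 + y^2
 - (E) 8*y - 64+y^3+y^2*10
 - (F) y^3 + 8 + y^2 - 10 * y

Expanding (y - 2) * (y - 1) * (4 + y):
= y^3 + 8 + y^2 - 10 * y
F) y^3 + 8 + y^2 - 10 * y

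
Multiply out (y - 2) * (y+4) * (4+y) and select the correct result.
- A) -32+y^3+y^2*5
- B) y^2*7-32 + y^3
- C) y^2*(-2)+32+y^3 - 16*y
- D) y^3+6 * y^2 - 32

Expanding (y - 2) * (y+4) * (4+y):
= y^3+6 * y^2 - 32
D) y^3+6 * y^2 - 32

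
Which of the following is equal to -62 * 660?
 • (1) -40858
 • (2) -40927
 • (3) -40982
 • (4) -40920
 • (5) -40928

-62 * 660 = -40920
4) -40920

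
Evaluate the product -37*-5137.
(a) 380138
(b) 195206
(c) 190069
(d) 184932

-37 * -5137 = 190069
c) 190069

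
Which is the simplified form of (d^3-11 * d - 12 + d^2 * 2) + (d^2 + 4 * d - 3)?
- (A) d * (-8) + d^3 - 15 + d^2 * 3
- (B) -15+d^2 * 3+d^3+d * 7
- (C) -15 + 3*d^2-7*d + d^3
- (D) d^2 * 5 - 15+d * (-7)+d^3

Adding the polynomials and combining like terms:
(d^3 - 11*d - 12 + d^2*2) + (d^2 + 4*d - 3)
= -15 + 3*d^2-7*d + d^3
C) -15 + 3*d^2-7*d + d^3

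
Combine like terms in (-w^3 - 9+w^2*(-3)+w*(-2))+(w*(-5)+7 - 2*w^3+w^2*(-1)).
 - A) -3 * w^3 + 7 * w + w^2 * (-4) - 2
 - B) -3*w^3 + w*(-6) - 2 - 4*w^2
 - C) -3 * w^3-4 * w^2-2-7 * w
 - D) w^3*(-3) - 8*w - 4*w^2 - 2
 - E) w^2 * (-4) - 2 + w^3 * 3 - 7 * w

Adding the polynomials and combining like terms:
(-w^3 - 9 + w^2*(-3) + w*(-2)) + (w*(-5) + 7 - 2*w^3 + w^2*(-1))
= -3 * w^3-4 * w^2-2-7 * w
C) -3 * w^3-4 * w^2-2-7 * w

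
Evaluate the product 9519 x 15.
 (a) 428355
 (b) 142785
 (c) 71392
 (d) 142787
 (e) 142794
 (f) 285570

9519 * 15 = 142785
b) 142785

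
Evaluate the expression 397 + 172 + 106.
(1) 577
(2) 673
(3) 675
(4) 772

First: 397 + 172 = 569
Then: 569 + 106 = 675
3) 675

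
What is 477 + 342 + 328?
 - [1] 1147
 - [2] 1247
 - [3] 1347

First: 477 + 342 = 819
Then: 819 + 328 = 1147
1) 1147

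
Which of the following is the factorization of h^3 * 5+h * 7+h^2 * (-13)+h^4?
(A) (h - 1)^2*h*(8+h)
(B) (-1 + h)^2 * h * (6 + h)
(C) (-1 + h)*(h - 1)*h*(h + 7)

We need to factor h^3 * 5+h * 7+h^2 * (-13)+h^4.
The factored form is (-1 + h)*(h - 1)*h*(h + 7).
C) (-1 + h)*(h - 1)*h*(h + 7)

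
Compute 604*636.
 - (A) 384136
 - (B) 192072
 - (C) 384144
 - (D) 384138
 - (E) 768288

604 * 636 = 384144
C) 384144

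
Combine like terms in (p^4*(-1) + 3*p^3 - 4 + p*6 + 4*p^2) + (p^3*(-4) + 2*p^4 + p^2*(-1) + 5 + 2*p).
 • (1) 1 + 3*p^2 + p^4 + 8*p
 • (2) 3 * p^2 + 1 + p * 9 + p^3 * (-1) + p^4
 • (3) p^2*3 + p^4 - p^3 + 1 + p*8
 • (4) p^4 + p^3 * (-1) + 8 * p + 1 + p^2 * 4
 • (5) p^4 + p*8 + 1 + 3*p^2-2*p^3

Adding the polynomials and combining like terms:
(p^4*(-1) + 3*p^3 - 4 + p*6 + 4*p^2) + (p^3*(-4) + 2*p^4 + p^2*(-1) + 5 + 2*p)
= p^2*3 + p^4 - p^3 + 1 + p*8
3) p^2*3 + p^4 - p^3 + 1 + p*8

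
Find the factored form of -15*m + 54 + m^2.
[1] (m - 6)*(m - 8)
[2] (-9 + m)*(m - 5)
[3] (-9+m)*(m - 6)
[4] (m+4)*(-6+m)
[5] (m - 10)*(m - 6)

We need to factor -15*m + 54 + m^2.
The factored form is (-9+m)*(m - 6).
3) (-9+m)*(m - 6)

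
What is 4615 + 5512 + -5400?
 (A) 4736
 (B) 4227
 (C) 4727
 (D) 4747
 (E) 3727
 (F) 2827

First: 4615 + 5512 = 10127
Then: 10127 + -5400 = 4727
C) 4727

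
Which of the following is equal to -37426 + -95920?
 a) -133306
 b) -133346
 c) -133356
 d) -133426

-37426 + -95920 = -133346
b) -133346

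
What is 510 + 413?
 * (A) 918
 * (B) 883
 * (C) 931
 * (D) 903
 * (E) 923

510 + 413 = 923
E) 923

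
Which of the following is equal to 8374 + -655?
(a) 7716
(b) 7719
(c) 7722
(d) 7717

8374 + -655 = 7719
b) 7719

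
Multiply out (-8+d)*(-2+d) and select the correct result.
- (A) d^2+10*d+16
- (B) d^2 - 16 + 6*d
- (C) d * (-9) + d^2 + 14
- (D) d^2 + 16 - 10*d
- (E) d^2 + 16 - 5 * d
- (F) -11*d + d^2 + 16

Expanding (-8+d)*(-2+d):
= d^2 + 16 - 10*d
D) d^2 + 16 - 10*d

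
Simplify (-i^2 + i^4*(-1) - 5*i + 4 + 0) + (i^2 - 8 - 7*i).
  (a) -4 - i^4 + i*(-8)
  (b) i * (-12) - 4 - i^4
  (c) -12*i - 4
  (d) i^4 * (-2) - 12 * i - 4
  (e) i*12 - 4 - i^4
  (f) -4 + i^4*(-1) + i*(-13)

Adding the polynomials and combining like terms:
(-i^2 + i^4*(-1) - 5*i + 4 + 0) + (i^2 - 8 - 7*i)
= i * (-12) - 4 - i^4
b) i * (-12) - 4 - i^4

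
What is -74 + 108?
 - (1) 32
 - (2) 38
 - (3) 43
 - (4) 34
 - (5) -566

-74 + 108 = 34
4) 34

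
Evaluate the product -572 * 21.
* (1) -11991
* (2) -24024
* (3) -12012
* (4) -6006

-572 * 21 = -12012
3) -12012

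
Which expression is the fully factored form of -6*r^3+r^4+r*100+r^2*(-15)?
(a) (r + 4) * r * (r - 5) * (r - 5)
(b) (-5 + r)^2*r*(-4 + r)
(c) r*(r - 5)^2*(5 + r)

We need to factor -6*r^3+r^4+r*100+r^2*(-15).
The factored form is (r + 4) * r * (r - 5) * (r - 5).
a) (r + 4) * r * (r - 5) * (r - 5)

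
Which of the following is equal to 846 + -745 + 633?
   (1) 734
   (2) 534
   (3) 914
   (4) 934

First: 846 + -745 = 101
Then: 101 + 633 = 734
1) 734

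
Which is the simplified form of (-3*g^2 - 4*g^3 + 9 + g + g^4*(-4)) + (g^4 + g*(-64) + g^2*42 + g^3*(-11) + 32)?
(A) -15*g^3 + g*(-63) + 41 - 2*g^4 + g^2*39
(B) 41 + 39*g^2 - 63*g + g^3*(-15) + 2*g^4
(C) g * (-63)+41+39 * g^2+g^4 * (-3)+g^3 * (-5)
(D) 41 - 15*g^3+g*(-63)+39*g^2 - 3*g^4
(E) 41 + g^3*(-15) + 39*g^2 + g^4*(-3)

Adding the polynomials and combining like terms:
(-3*g^2 - 4*g^3 + 9 + g + g^4*(-4)) + (g^4 + g*(-64) + g^2*42 + g^3*(-11) + 32)
= 41 - 15*g^3+g*(-63)+39*g^2 - 3*g^4
D) 41 - 15*g^3+g*(-63)+39*g^2 - 3*g^4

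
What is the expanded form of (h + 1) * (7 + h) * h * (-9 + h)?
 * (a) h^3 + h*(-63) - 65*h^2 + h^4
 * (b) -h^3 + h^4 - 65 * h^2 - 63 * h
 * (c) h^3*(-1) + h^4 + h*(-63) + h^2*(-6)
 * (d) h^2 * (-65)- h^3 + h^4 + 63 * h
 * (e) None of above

Expanding (h + 1) * (7 + h) * h * (-9 + h):
= -h^3 + h^4 - 65 * h^2 - 63 * h
b) -h^3 + h^4 - 65 * h^2 - 63 * h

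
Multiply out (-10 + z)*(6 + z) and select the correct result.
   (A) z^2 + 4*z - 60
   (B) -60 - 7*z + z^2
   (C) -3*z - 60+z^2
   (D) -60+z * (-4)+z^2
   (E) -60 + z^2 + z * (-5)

Expanding (-10 + z)*(6 + z):
= -60+z * (-4)+z^2
D) -60+z * (-4)+z^2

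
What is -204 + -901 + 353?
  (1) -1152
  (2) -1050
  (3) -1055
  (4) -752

First: -204 + -901 = -1105
Then: -1105 + 353 = -752
4) -752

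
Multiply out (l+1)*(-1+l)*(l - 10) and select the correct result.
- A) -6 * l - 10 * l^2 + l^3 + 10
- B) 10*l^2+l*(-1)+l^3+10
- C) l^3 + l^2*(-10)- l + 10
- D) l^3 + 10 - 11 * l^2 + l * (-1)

Expanding (l+1)*(-1+l)*(l - 10):
= l^3 + l^2*(-10)- l + 10
C) l^3 + l^2*(-10)- l + 10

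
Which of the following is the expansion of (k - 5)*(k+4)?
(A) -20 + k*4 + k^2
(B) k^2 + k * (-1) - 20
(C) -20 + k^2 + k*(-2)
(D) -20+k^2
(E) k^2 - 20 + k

Expanding (k - 5)*(k+4):
= k^2 + k * (-1) - 20
B) k^2 + k * (-1) - 20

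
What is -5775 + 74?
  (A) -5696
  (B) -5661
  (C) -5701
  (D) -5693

-5775 + 74 = -5701
C) -5701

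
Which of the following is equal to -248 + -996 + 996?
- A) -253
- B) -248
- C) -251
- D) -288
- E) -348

First: -248 + -996 = -1244
Then: -1244 + 996 = -248
B) -248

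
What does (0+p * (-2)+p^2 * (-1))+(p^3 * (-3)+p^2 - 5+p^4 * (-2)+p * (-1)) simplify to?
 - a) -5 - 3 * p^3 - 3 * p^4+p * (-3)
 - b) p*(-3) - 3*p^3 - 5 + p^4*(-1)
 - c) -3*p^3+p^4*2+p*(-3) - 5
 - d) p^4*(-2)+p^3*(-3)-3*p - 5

Adding the polynomials and combining like terms:
(0 + p*(-2) + p^2*(-1)) + (p^3*(-3) + p^2 - 5 + p^4*(-2) + p*(-1))
= p^4*(-2)+p^3*(-3)-3*p - 5
d) p^4*(-2)+p^3*(-3)-3*p - 5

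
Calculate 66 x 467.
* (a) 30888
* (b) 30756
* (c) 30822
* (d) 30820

66 * 467 = 30822
c) 30822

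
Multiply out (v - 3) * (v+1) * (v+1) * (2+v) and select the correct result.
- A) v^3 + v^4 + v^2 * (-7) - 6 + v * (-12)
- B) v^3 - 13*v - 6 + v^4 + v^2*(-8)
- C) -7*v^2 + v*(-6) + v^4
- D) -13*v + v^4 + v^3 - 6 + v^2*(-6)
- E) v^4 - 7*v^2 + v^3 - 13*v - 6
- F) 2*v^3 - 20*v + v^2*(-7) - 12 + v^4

Expanding (v - 3) * (v+1) * (v+1) * (2+v):
= v^4 - 7*v^2 + v^3 - 13*v - 6
E) v^4 - 7*v^2 + v^3 - 13*v - 6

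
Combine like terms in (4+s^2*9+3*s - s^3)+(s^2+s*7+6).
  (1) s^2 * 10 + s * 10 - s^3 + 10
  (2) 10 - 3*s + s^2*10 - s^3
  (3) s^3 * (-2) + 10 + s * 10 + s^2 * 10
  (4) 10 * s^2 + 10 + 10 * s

Adding the polynomials and combining like terms:
(4 + s^2*9 + 3*s - s^3) + (s^2 + s*7 + 6)
= s^2 * 10 + s * 10 - s^3 + 10
1) s^2 * 10 + s * 10 - s^3 + 10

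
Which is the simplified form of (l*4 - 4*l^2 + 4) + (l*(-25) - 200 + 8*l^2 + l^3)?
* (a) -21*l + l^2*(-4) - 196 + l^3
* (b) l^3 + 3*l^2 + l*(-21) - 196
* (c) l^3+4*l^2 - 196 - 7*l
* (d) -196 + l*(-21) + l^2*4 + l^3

Adding the polynomials and combining like terms:
(l*4 - 4*l^2 + 4) + (l*(-25) - 200 + 8*l^2 + l^3)
= -196 + l*(-21) + l^2*4 + l^3
d) -196 + l*(-21) + l^2*4 + l^3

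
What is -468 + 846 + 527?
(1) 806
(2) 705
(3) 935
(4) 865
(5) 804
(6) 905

First: -468 + 846 = 378
Then: 378 + 527 = 905
6) 905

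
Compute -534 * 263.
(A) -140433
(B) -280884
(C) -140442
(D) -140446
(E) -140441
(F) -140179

-534 * 263 = -140442
C) -140442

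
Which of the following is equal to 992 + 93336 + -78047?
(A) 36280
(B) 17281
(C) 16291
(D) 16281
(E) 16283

First: 992 + 93336 = 94328
Then: 94328 + -78047 = 16281
D) 16281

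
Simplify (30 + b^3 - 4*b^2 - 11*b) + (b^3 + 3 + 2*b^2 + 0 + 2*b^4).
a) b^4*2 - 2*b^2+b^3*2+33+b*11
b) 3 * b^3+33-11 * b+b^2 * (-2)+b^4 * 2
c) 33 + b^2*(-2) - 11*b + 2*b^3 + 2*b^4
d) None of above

Adding the polynomials and combining like terms:
(30 + b^3 - 4*b^2 - 11*b) + (b^3 + 3 + 2*b^2 + 0 + 2*b^4)
= 33 + b^2*(-2) - 11*b + 2*b^3 + 2*b^4
c) 33 + b^2*(-2) - 11*b + 2*b^3 + 2*b^4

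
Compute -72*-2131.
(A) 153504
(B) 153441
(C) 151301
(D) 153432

-72 * -2131 = 153432
D) 153432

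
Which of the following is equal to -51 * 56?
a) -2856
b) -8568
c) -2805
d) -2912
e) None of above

-51 * 56 = -2856
a) -2856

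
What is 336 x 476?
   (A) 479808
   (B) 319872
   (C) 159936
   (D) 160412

336 * 476 = 159936
C) 159936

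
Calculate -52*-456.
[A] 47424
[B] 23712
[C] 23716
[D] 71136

-52 * -456 = 23712
B) 23712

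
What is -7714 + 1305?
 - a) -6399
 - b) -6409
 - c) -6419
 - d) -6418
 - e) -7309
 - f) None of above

-7714 + 1305 = -6409
b) -6409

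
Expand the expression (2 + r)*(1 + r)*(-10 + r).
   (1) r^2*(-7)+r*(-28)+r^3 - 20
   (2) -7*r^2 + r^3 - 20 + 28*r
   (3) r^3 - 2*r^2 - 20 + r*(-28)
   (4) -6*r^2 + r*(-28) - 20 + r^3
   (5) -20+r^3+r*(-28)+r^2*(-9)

Expanding (2 + r)*(1 + r)*(-10 + r):
= r^2*(-7)+r*(-28)+r^3 - 20
1) r^2*(-7)+r*(-28)+r^3 - 20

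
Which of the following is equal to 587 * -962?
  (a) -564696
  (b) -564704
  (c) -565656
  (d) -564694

587 * -962 = -564694
d) -564694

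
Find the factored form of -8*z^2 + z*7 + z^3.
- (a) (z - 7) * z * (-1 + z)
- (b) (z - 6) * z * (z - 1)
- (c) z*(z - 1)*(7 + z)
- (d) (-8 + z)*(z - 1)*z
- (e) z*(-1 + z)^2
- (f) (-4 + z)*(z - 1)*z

We need to factor -8*z^2 + z*7 + z^3.
The factored form is (z - 7) * z * (-1 + z).
a) (z - 7) * z * (-1 + z)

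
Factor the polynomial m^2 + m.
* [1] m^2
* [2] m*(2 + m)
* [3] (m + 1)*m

We need to factor m^2 + m.
The factored form is (m + 1)*m.
3) (m + 1)*m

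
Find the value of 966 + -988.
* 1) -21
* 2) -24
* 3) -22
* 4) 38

966 + -988 = -22
3) -22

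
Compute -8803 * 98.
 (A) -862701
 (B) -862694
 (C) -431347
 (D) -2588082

-8803 * 98 = -862694
B) -862694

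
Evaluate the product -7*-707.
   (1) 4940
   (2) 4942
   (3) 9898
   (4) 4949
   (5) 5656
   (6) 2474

-7 * -707 = 4949
4) 4949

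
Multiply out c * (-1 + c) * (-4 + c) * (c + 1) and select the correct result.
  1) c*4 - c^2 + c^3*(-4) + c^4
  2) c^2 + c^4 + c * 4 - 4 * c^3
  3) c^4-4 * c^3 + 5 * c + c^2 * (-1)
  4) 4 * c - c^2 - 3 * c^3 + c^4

Expanding c * (-1 + c) * (-4 + c) * (c + 1):
= c*4 - c^2 + c^3*(-4) + c^4
1) c*4 - c^2 + c^3*(-4) + c^4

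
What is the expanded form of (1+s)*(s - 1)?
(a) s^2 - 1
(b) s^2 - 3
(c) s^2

Expanding (1+s)*(s - 1):
= s^2 - 1
a) s^2 - 1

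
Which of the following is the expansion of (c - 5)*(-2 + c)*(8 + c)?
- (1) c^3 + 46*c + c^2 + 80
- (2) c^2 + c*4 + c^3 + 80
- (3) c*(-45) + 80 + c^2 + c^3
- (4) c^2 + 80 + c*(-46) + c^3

Expanding (c - 5)*(-2 + c)*(8 + c):
= c^2 + 80 + c*(-46) + c^3
4) c^2 + 80 + c*(-46) + c^3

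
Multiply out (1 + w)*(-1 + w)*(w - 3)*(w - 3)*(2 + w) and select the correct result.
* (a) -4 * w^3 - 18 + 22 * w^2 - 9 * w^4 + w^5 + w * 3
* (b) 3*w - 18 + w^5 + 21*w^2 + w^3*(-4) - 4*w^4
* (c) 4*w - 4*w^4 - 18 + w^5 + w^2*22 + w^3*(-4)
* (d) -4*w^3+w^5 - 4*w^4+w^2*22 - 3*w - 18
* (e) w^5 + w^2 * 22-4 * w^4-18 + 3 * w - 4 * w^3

Expanding (1 + w)*(-1 + w)*(w - 3)*(w - 3)*(2 + w):
= w^5 + w^2 * 22-4 * w^4-18 + 3 * w - 4 * w^3
e) w^5 + w^2 * 22-4 * w^4-18 + 3 * w - 4 * w^3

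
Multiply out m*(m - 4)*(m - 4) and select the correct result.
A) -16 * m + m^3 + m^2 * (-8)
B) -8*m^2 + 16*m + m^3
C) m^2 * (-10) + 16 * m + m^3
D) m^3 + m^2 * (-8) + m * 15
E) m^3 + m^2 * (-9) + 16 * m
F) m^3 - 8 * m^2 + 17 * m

Expanding m*(m - 4)*(m - 4):
= -8*m^2 + 16*m + m^3
B) -8*m^2 + 16*m + m^3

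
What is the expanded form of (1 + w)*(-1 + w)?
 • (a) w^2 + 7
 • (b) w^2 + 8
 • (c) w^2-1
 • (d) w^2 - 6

Expanding (1 + w)*(-1 + w):
= w^2-1
c) w^2-1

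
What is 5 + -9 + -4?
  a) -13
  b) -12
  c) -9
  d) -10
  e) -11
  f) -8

First: 5 + -9 = -4
Then: -4 + -4 = -8
f) -8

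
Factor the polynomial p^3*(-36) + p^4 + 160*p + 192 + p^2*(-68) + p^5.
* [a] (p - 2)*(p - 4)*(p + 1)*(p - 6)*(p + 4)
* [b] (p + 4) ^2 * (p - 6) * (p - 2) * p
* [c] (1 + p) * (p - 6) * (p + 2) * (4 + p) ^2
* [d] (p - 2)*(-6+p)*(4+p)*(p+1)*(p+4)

We need to factor p^3*(-36) + p^4 + 160*p + 192 + p^2*(-68) + p^5.
The factored form is (p - 2)*(-6+p)*(4+p)*(p+1)*(p+4).
d) (p - 2)*(-6+p)*(4+p)*(p+1)*(p+4)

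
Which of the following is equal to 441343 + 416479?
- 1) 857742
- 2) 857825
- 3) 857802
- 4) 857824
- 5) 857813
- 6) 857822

441343 + 416479 = 857822
6) 857822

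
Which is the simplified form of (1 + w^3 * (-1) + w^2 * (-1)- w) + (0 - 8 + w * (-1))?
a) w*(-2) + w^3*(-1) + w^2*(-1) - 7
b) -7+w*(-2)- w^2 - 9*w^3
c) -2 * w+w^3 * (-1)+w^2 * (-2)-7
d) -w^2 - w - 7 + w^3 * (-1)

Adding the polynomials and combining like terms:
(1 + w^3*(-1) + w^2*(-1) - w) + (0 - 8 + w*(-1))
= w*(-2) + w^3*(-1) + w^2*(-1) - 7
a) w*(-2) + w^3*(-1) + w^2*(-1) - 7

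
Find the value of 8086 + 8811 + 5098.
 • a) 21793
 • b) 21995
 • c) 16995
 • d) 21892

First: 8086 + 8811 = 16897
Then: 16897 + 5098 = 21995
b) 21995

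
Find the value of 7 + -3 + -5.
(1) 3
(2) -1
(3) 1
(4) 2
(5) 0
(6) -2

First: 7 + -3 = 4
Then: 4 + -5 = -1
2) -1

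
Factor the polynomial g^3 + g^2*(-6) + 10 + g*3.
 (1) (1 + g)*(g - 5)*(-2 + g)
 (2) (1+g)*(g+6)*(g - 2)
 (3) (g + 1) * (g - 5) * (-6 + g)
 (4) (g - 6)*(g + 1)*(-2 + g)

We need to factor g^3 + g^2*(-6) + 10 + g*3.
The factored form is (1 + g)*(g - 5)*(-2 + g).
1) (1 + g)*(g - 5)*(-2 + g)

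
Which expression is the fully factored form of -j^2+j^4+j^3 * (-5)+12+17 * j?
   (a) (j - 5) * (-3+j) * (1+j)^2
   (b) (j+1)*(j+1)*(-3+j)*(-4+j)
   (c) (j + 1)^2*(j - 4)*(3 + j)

We need to factor -j^2+j^4+j^3 * (-5)+12+17 * j.
The factored form is (j+1)*(j+1)*(-3+j)*(-4+j).
b) (j+1)*(j+1)*(-3+j)*(-4+j)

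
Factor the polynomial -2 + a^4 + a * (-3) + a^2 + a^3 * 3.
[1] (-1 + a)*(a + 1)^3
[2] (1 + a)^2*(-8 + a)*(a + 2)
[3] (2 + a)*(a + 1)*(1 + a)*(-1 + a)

We need to factor -2 + a^4 + a * (-3) + a^2 + a^3 * 3.
The factored form is (2 + a)*(a + 1)*(1 + a)*(-1 + a).
3) (2 + a)*(a + 1)*(1 + a)*(-1 + a)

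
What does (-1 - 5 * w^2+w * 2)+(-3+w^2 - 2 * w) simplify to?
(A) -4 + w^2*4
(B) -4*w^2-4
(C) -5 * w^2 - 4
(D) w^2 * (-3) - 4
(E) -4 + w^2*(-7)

Adding the polynomials and combining like terms:
(-1 - 5*w^2 + w*2) + (-3 + w^2 - 2*w)
= -4*w^2-4
B) -4*w^2-4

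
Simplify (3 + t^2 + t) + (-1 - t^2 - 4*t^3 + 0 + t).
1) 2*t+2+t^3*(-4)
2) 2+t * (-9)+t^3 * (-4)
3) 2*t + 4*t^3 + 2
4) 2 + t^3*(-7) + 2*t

Adding the polynomials and combining like terms:
(3 + t^2 + t) + (-1 - t^2 - 4*t^3 + 0 + t)
= 2*t+2+t^3*(-4)
1) 2*t+2+t^3*(-4)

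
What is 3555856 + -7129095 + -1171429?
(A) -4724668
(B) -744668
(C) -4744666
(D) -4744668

First: 3555856 + -7129095 = -3573239
Then: -3573239 + -1171429 = -4744668
D) -4744668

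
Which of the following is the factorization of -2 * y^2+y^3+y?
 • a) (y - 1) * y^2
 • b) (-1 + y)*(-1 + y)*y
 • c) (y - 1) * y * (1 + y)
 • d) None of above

We need to factor -2 * y^2+y^3+y.
The factored form is (-1 + y)*(-1 + y)*y.
b) (-1 + y)*(-1 + y)*y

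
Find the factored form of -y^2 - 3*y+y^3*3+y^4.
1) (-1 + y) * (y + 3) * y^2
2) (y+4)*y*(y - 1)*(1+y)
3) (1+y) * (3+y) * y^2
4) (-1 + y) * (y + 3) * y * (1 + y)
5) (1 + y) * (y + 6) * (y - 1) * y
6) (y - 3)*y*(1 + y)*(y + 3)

We need to factor -y^2 - 3*y+y^3*3+y^4.
The factored form is (-1 + y) * (y + 3) * y * (1 + y).
4) (-1 + y) * (y + 3) * y * (1 + y)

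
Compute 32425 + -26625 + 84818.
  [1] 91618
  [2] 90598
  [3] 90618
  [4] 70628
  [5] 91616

First: 32425 + -26625 = 5800
Then: 5800 + 84818 = 90618
3) 90618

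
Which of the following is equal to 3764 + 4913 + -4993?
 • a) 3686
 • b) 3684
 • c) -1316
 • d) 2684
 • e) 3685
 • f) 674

First: 3764 + 4913 = 8677
Then: 8677 + -4993 = 3684
b) 3684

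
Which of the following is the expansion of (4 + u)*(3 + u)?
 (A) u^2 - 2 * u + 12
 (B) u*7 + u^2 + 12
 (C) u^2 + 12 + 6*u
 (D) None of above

Expanding (4 + u)*(3 + u):
= u*7 + u^2 + 12
B) u*7 + u^2 + 12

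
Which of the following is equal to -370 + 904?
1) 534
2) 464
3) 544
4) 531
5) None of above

-370 + 904 = 534
1) 534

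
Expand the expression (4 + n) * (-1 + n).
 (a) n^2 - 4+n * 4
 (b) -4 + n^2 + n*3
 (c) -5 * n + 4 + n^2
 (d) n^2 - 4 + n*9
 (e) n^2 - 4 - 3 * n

Expanding (4 + n) * (-1 + n):
= -4 + n^2 + n*3
b) -4 + n^2 + n*3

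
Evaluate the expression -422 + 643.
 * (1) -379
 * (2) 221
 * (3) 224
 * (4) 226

-422 + 643 = 221
2) 221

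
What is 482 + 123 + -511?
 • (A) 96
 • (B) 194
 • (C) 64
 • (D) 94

First: 482 + 123 = 605
Then: 605 + -511 = 94
D) 94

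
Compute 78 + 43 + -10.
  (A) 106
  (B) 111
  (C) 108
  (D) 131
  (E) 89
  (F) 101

First: 78 + 43 = 121
Then: 121 + -10 = 111
B) 111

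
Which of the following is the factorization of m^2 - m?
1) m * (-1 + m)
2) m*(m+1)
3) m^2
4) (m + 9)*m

We need to factor m^2 - m.
The factored form is m * (-1 + m).
1) m * (-1 + m)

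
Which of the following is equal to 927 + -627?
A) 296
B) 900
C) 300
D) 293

927 + -627 = 300
C) 300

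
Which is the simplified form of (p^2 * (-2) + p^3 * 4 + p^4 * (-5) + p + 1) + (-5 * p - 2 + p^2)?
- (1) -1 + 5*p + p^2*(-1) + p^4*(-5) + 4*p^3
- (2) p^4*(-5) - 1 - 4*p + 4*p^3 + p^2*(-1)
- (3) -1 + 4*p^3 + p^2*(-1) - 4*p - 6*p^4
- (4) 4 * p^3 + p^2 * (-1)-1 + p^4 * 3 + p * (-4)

Adding the polynomials and combining like terms:
(p^2*(-2) + p^3*4 + p^4*(-5) + p + 1) + (-5*p - 2 + p^2)
= p^4*(-5) - 1 - 4*p + 4*p^3 + p^2*(-1)
2) p^4*(-5) - 1 - 4*p + 4*p^3 + p^2*(-1)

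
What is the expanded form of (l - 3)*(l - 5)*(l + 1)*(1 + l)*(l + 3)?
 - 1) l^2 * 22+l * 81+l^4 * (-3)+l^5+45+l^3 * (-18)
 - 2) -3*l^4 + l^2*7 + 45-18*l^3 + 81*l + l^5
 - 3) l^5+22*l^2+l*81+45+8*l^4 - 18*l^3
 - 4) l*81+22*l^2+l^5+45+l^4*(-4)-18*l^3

Expanding (l - 3)*(l - 5)*(l + 1)*(1 + l)*(l + 3):
= l^2 * 22+l * 81+l^4 * (-3)+l^5+45+l^3 * (-18)
1) l^2 * 22+l * 81+l^4 * (-3)+l^5+45+l^3 * (-18)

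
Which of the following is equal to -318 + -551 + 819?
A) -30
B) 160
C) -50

First: -318 + -551 = -869
Then: -869 + 819 = -50
C) -50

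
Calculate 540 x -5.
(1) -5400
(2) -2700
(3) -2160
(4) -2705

540 * -5 = -2700
2) -2700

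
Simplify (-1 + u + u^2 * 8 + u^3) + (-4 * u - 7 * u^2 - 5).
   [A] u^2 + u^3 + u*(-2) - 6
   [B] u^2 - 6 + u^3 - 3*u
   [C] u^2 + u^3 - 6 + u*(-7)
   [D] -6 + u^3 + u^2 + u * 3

Adding the polynomials and combining like terms:
(-1 + u + u^2*8 + u^3) + (-4*u - 7*u^2 - 5)
= u^2 - 6 + u^3 - 3*u
B) u^2 - 6 + u^3 - 3*u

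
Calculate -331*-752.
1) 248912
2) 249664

-331 * -752 = 248912
1) 248912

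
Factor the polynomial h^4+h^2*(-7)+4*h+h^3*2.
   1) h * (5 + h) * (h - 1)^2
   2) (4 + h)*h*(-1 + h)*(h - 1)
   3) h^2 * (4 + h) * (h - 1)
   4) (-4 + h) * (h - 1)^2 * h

We need to factor h^4+h^2*(-7)+4*h+h^3*2.
The factored form is (4 + h)*h*(-1 + h)*(h - 1).
2) (4 + h)*h*(-1 + h)*(h - 1)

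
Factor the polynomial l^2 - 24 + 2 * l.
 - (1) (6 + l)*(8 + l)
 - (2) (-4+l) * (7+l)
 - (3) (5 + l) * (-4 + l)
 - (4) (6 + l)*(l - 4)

We need to factor l^2 - 24 + 2 * l.
The factored form is (6 + l)*(l - 4).
4) (6 + l)*(l - 4)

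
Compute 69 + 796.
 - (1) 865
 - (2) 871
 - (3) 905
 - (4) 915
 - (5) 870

69 + 796 = 865
1) 865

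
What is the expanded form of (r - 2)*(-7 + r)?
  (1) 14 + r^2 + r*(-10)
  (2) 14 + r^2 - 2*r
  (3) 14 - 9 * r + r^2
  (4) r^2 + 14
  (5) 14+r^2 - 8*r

Expanding (r - 2)*(-7 + r):
= 14 - 9 * r + r^2
3) 14 - 9 * r + r^2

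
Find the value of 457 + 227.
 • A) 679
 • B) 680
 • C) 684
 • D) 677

457 + 227 = 684
C) 684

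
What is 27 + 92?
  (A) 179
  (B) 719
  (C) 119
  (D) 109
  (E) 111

27 + 92 = 119
C) 119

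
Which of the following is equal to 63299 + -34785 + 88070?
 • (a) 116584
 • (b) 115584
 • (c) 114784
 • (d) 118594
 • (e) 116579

First: 63299 + -34785 = 28514
Then: 28514 + 88070 = 116584
a) 116584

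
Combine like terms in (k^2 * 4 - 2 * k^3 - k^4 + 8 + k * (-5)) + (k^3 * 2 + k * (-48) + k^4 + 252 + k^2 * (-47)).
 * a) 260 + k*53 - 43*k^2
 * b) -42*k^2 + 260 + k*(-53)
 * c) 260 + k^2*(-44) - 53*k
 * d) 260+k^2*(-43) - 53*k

Adding the polynomials and combining like terms:
(k^2*4 - 2*k^3 - k^4 + 8 + k*(-5)) + (k^3*2 + k*(-48) + k^4 + 252 + k^2*(-47))
= 260+k^2*(-43) - 53*k
d) 260+k^2*(-43) - 53*k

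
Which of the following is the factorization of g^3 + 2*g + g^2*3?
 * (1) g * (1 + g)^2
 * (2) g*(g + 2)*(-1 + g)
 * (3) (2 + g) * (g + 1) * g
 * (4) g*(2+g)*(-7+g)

We need to factor g^3 + 2*g + g^2*3.
The factored form is (2 + g) * (g + 1) * g.
3) (2 + g) * (g + 1) * g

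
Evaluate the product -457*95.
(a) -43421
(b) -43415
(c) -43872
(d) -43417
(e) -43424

-457 * 95 = -43415
b) -43415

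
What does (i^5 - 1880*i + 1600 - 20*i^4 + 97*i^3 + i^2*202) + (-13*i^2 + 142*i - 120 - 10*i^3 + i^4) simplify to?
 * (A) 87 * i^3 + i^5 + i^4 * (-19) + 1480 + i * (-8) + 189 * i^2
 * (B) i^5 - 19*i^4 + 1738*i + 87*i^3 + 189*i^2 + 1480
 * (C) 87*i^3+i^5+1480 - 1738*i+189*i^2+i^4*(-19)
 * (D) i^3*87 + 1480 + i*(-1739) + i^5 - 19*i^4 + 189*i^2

Adding the polynomials and combining like terms:
(i^5 - 1880*i + 1600 - 20*i^4 + 97*i^3 + i^2*202) + (-13*i^2 + 142*i - 120 - 10*i^3 + i^4)
= 87*i^3+i^5+1480 - 1738*i+189*i^2+i^4*(-19)
C) 87*i^3+i^5+1480 - 1738*i+189*i^2+i^4*(-19)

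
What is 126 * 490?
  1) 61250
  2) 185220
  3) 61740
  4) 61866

126 * 490 = 61740
3) 61740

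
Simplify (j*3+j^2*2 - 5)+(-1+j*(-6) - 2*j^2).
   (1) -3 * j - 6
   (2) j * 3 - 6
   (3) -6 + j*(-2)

Adding the polynomials and combining like terms:
(j*3 + j^2*2 - 5) + (-1 + j*(-6) - 2*j^2)
= -3 * j - 6
1) -3 * j - 6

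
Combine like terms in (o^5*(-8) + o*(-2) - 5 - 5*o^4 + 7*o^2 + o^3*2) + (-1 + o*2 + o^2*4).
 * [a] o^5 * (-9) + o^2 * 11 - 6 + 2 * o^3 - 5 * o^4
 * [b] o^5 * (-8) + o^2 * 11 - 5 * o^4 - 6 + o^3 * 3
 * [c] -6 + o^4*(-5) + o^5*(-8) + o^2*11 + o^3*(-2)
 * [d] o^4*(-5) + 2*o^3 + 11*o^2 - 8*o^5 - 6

Adding the polynomials and combining like terms:
(o^5*(-8) + o*(-2) - 5 - 5*o^4 + 7*o^2 + o^3*2) + (-1 + o*2 + o^2*4)
= o^4*(-5) + 2*o^3 + 11*o^2 - 8*o^5 - 6
d) o^4*(-5) + 2*o^3 + 11*o^2 - 8*o^5 - 6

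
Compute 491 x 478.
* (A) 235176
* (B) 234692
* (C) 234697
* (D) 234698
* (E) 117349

491 * 478 = 234698
D) 234698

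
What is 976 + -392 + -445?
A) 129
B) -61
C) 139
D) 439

First: 976 + -392 = 584
Then: 584 + -445 = 139
C) 139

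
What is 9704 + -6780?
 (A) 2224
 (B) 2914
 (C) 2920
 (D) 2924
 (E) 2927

9704 + -6780 = 2924
D) 2924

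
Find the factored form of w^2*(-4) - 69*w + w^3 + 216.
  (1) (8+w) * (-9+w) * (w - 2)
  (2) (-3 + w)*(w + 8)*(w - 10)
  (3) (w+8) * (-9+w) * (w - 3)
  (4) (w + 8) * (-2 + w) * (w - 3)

We need to factor w^2*(-4) - 69*w + w^3 + 216.
The factored form is (w+8) * (-9+w) * (w - 3).
3) (w+8) * (-9+w) * (w - 3)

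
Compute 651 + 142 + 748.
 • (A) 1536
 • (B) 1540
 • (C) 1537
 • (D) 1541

First: 651 + 142 = 793
Then: 793 + 748 = 1541
D) 1541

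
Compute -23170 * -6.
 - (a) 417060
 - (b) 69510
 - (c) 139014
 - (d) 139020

-23170 * -6 = 139020
d) 139020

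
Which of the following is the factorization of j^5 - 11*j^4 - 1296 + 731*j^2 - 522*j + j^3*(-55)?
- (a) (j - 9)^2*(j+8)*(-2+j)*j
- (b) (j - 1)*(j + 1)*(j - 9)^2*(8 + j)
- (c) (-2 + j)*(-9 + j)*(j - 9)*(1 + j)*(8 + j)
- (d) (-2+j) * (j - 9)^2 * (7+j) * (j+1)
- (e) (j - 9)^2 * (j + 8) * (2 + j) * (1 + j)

We need to factor j^5 - 11*j^4 - 1296 + 731*j^2 - 522*j + j^3*(-55).
The factored form is (-2 + j)*(-9 + j)*(j - 9)*(1 + j)*(8 + j).
c) (-2 + j)*(-9 + j)*(j - 9)*(1 + j)*(8 + j)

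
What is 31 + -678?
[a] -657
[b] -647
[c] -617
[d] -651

31 + -678 = -647
b) -647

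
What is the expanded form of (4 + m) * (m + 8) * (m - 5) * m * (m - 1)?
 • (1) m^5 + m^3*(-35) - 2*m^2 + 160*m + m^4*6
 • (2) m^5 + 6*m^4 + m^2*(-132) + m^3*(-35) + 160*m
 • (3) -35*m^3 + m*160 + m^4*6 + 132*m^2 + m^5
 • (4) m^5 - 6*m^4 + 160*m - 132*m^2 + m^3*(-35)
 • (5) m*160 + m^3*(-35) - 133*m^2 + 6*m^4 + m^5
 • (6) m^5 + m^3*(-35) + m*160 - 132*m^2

Expanding (4 + m) * (m + 8) * (m - 5) * m * (m - 1):
= m^5 + 6*m^4 + m^2*(-132) + m^3*(-35) + 160*m
2) m^5 + 6*m^4 + m^2*(-132) + m^3*(-35) + 160*m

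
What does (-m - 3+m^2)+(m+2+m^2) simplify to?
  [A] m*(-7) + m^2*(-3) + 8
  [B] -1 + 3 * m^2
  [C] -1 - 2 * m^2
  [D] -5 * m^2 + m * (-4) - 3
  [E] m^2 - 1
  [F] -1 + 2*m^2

Adding the polynomials and combining like terms:
(-m - 3 + m^2) + (m + 2 + m^2)
= -1 + 2*m^2
F) -1 + 2*m^2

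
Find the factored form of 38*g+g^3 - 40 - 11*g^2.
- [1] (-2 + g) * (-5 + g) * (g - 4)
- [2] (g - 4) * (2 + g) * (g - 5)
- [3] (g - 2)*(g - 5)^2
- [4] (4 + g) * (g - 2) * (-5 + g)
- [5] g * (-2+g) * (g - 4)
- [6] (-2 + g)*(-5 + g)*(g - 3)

We need to factor 38*g+g^3 - 40 - 11*g^2.
The factored form is (-2 + g) * (-5 + g) * (g - 4).
1) (-2 + g) * (-5 + g) * (g - 4)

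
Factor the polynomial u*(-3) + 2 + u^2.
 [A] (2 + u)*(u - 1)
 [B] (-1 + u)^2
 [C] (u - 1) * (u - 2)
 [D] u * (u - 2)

We need to factor u*(-3) + 2 + u^2.
The factored form is (u - 1) * (u - 2).
C) (u - 1) * (u - 2)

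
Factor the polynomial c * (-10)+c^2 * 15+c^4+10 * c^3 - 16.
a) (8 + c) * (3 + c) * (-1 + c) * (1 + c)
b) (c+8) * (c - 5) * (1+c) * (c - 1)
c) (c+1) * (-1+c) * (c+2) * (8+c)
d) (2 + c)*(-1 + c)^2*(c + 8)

We need to factor c * (-10)+c^2 * 15+c^4+10 * c^3 - 16.
The factored form is (c+1) * (-1+c) * (c+2) * (8+c).
c) (c+1) * (-1+c) * (c+2) * (8+c)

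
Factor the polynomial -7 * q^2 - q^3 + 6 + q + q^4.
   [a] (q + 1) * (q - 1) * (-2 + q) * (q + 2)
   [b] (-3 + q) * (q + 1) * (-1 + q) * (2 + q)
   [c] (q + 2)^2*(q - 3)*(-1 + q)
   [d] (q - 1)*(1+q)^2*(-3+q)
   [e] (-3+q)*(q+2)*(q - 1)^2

We need to factor -7 * q^2 - q^3 + 6 + q + q^4.
The factored form is (-3 + q) * (q + 1) * (-1 + q) * (2 + q).
b) (-3 + q) * (q + 1) * (-1 + q) * (2 + q)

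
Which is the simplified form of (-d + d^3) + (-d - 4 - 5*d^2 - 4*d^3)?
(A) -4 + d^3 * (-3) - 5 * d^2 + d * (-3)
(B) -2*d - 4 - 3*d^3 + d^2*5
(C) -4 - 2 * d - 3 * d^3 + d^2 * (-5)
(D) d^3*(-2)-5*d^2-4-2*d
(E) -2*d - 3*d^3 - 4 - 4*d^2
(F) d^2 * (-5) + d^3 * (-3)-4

Adding the polynomials and combining like terms:
(-d + d^3) + (-d - 4 - 5*d^2 - 4*d^3)
= -4 - 2 * d - 3 * d^3 + d^2 * (-5)
C) -4 - 2 * d - 3 * d^3 + d^2 * (-5)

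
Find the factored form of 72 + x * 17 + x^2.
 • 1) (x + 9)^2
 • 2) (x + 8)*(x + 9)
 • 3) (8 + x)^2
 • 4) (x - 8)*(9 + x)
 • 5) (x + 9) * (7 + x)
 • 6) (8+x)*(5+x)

We need to factor 72 + x * 17 + x^2.
The factored form is (x + 8)*(x + 9).
2) (x + 8)*(x + 9)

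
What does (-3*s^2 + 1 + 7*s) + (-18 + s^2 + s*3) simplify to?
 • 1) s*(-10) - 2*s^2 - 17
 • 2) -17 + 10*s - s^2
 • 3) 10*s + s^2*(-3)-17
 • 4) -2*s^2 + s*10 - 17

Adding the polynomials and combining like terms:
(-3*s^2 + 1 + 7*s) + (-18 + s^2 + s*3)
= -2*s^2 + s*10 - 17
4) -2*s^2 + s*10 - 17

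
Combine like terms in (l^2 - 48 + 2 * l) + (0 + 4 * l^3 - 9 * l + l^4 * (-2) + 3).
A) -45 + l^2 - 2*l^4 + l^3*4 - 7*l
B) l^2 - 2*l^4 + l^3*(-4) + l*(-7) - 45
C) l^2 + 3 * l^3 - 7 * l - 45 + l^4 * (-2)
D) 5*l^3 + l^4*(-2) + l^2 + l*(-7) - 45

Adding the polynomials and combining like terms:
(l^2 - 48 + 2*l) + (0 + 4*l^3 - 9*l + l^4*(-2) + 3)
= -45 + l^2 - 2*l^4 + l^3*4 - 7*l
A) -45 + l^2 - 2*l^4 + l^3*4 - 7*l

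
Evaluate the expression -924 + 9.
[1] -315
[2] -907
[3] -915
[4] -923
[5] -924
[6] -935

-924 + 9 = -915
3) -915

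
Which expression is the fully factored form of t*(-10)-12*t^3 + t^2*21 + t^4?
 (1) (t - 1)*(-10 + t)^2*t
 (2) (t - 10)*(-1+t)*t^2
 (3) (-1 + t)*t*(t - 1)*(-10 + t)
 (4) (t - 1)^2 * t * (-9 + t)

We need to factor t*(-10)-12*t^3 + t^2*21 + t^4.
The factored form is (-1 + t)*t*(t - 1)*(-10 + t).
3) (-1 + t)*t*(t - 1)*(-10 + t)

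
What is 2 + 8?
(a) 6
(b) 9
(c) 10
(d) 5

2 + 8 = 10
c) 10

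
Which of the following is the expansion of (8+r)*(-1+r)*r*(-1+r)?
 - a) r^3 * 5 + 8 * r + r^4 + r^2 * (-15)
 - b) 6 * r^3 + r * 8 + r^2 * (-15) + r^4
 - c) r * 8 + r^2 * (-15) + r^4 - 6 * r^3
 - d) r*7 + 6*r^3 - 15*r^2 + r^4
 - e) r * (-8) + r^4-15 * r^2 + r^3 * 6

Expanding (8+r)*(-1+r)*r*(-1+r):
= 6 * r^3 + r * 8 + r^2 * (-15) + r^4
b) 6 * r^3 + r * 8 + r^2 * (-15) + r^4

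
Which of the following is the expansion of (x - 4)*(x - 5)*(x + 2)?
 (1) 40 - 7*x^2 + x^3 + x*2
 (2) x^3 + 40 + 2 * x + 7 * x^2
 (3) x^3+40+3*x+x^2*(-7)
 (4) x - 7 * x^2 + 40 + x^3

Expanding (x - 4)*(x - 5)*(x + 2):
= 40 - 7*x^2 + x^3 + x*2
1) 40 - 7*x^2 + x^3 + x*2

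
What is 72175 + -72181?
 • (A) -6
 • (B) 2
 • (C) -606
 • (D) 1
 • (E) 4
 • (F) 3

72175 + -72181 = -6
A) -6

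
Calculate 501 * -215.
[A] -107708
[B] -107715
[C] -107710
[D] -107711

501 * -215 = -107715
B) -107715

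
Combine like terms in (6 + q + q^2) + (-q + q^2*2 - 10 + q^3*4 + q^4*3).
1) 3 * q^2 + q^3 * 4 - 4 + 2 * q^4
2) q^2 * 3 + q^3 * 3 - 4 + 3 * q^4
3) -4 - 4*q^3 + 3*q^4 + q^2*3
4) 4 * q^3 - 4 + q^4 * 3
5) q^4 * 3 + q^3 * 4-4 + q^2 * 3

Adding the polynomials and combining like terms:
(6 + q + q^2) + (-q + q^2*2 - 10 + q^3*4 + q^4*3)
= q^4 * 3 + q^3 * 4-4 + q^2 * 3
5) q^4 * 3 + q^3 * 4-4 + q^2 * 3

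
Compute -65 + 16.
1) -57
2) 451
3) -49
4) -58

-65 + 16 = -49
3) -49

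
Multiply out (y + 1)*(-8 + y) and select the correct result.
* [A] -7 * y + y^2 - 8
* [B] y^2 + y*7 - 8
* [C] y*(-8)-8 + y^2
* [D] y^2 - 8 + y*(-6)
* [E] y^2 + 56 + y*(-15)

Expanding (y + 1)*(-8 + y):
= -7 * y + y^2 - 8
A) -7 * y + y^2 - 8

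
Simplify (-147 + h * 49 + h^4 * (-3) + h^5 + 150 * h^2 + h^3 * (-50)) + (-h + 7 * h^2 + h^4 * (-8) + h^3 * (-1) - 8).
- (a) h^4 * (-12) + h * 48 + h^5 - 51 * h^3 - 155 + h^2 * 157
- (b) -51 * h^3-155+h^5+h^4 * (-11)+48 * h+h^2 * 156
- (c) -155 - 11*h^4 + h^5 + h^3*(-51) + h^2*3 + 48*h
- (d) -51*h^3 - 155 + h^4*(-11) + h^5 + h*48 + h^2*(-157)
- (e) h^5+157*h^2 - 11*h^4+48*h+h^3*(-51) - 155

Adding the polynomials and combining like terms:
(-147 + h*49 + h^4*(-3) + h^5 + 150*h^2 + h^3*(-50)) + (-h + 7*h^2 + h^4*(-8) + h^3*(-1) - 8)
= h^5+157*h^2 - 11*h^4+48*h+h^3*(-51) - 155
e) h^5+157*h^2 - 11*h^4+48*h+h^3*(-51) - 155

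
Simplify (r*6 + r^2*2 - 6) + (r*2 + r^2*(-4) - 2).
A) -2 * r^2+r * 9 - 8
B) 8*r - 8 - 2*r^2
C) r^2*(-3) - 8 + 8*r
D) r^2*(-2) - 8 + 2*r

Adding the polynomials and combining like terms:
(r*6 + r^2*2 - 6) + (r*2 + r^2*(-4) - 2)
= 8*r - 8 - 2*r^2
B) 8*r - 8 - 2*r^2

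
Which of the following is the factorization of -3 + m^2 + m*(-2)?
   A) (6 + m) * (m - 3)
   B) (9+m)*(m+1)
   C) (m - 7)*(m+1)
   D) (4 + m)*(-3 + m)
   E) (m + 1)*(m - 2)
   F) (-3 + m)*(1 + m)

We need to factor -3 + m^2 + m*(-2).
The factored form is (-3 + m)*(1 + m).
F) (-3 + m)*(1 + m)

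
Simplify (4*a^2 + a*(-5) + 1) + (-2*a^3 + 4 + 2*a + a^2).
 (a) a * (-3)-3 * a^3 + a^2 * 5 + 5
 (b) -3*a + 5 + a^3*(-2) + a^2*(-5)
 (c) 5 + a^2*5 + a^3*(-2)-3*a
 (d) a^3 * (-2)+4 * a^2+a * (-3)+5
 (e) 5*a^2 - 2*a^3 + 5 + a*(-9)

Adding the polynomials and combining like terms:
(4*a^2 + a*(-5) + 1) + (-2*a^3 + 4 + 2*a + a^2)
= 5 + a^2*5 + a^3*(-2)-3*a
c) 5 + a^2*5 + a^3*(-2)-3*a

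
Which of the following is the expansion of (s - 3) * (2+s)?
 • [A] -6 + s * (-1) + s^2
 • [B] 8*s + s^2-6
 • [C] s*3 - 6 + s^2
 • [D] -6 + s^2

Expanding (s - 3) * (2+s):
= -6 + s * (-1) + s^2
A) -6 + s * (-1) + s^2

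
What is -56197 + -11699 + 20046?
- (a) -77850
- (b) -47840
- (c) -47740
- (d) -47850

First: -56197 + -11699 = -67896
Then: -67896 + 20046 = -47850
d) -47850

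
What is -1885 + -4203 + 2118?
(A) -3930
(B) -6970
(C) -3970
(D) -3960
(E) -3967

First: -1885 + -4203 = -6088
Then: -6088 + 2118 = -3970
C) -3970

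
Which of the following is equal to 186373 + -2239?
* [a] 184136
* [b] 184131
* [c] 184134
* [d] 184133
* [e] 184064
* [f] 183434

186373 + -2239 = 184134
c) 184134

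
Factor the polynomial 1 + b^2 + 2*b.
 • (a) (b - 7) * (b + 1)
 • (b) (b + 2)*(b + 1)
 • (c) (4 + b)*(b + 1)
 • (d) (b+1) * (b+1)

We need to factor 1 + b^2 + 2*b.
The factored form is (b+1) * (b+1).
d) (b+1) * (b+1)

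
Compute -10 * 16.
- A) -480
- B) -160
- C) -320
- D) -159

-10 * 16 = -160
B) -160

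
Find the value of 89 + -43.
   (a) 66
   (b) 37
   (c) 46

89 + -43 = 46
c) 46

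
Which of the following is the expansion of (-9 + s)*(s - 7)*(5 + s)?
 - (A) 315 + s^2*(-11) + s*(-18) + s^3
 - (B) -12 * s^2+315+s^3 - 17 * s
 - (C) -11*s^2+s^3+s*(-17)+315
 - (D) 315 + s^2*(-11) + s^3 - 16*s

Expanding (-9 + s)*(s - 7)*(5 + s):
= -11*s^2+s^3+s*(-17)+315
C) -11*s^2+s^3+s*(-17)+315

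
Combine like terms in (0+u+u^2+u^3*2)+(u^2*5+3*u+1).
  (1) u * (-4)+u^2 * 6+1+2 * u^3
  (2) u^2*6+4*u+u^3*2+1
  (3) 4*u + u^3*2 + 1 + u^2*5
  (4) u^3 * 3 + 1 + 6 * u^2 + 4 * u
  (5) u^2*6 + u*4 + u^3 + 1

Adding the polynomials and combining like terms:
(0 + u + u^2 + u^3*2) + (u^2*5 + 3*u + 1)
= u^2*6+4*u+u^3*2+1
2) u^2*6+4*u+u^3*2+1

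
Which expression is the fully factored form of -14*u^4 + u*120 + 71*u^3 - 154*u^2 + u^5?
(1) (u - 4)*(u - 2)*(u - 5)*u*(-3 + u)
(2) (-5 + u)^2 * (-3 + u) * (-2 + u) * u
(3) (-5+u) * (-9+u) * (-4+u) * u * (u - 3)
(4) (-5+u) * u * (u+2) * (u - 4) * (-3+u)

We need to factor -14*u^4 + u*120 + 71*u^3 - 154*u^2 + u^5.
The factored form is (u - 4)*(u - 2)*(u - 5)*u*(-3 + u).
1) (u - 4)*(u - 2)*(u - 5)*u*(-3 + u)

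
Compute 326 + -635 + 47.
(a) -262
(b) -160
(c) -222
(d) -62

First: 326 + -635 = -309
Then: -309 + 47 = -262
a) -262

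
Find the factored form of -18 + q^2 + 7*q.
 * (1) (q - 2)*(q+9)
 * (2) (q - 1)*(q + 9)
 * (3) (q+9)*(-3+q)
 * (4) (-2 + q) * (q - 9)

We need to factor -18 + q^2 + 7*q.
The factored form is (q - 2)*(q+9).
1) (q - 2)*(q+9)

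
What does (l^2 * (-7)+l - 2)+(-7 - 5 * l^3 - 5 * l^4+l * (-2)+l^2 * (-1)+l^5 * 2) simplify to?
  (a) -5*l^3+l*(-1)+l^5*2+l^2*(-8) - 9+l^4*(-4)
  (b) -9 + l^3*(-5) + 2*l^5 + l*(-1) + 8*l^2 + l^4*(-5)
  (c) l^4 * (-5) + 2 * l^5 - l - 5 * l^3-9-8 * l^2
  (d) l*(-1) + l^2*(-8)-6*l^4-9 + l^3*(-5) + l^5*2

Adding the polynomials and combining like terms:
(l^2*(-7) + l - 2) + (-7 - 5*l^3 - 5*l^4 + l*(-2) + l^2*(-1) + l^5*2)
= l^4 * (-5) + 2 * l^5 - l - 5 * l^3-9-8 * l^2
c) l^4 * (-5) + 2 * l^5 - l - 5 * l^3-9-8 * l^2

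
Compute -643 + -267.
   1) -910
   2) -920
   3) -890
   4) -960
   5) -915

-643 + -267 = -910
1) -910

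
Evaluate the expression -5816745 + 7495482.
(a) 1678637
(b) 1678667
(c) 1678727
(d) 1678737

-5816745 + 7495482 = 1678737
d) 1678737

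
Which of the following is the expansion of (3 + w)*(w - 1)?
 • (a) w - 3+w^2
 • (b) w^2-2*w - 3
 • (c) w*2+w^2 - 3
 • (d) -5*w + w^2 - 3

Expanding (3 + w)*(w - 1):
= w*2+w^2 - 3
c) w*2+w^2 - 3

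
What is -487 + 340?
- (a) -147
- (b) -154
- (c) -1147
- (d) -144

-487 + 340 = -147
a) -147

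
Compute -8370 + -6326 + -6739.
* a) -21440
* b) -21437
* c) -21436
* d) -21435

First: -8370 + -6326 = -14696
Then: -14696 + -6739 = -21435
d) -21435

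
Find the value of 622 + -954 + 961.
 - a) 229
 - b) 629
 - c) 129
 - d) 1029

First: 622 + -954 = -332
Then: -332 + 961 = 629
b) 629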